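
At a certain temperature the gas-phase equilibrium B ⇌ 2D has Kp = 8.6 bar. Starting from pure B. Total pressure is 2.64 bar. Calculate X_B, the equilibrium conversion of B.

X = 0.670

Basis: 1 mol B initially; let X = conversion of B. Extent ξ = X.
Moles: n_B = 1 − X; n_D = 2X.
Total moles n_T = 1 + X.
Mole fractions y_i = n_i/n_T; Kp = p_D^2 / (p_B) with p_i = y_i·P.
Setting this equal to 8.6 bar and taking the physical root (0 < X < 1) gives X = 0.670.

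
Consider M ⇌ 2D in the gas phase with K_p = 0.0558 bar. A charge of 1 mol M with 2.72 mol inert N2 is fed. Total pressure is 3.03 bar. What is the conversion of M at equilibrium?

Basis: 1 mol M initially; let X = conversion of M. Extent ξ = X.
Mole table: n_M = 1 − X; n_D = 2X; n_I = 2.72 (inert).
Total moles n_T = 3.72 + X.
y_i = n_i/n_T, p_i = y_i·P. K_p = p_D^2 / (p_M).
Equating to 0.0558 bar and solving on 0 < X < 1: X = 0.124.

X = 0.124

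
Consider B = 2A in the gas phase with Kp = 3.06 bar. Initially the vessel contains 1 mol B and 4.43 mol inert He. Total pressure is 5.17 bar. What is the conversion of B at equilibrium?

Basis: 1 mol B initially; let X = conversion of B. Extent ξ = X.
At extent ξ: n_B = 1 − X; n_A = 2X; n_I = 4.43 (inert).
Summing: n_T = 5.43 + X.
Mole fractions y_i = n_i/n_T; Kp = p_A^2 / (p_B) with p_i = y_i·P.
Equating to 3.06 bar and solving on 0 < X < 1: X = 0.598.

X = 0.598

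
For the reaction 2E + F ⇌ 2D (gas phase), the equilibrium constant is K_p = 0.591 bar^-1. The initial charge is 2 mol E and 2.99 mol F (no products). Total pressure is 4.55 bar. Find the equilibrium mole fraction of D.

y_D = 0.247

Let X = conversion of E (basis 2 mol E); extent of reaction ξ = X.
At extent ξ: n_E = 2 − 2X; n_F = 2.99 − X; n_D = 2X.
Summing: n_T = 4.99 − X.
With p_i = (n_i/n_T)P, K_p = p_D^2 / (p_E^2 p_F).
Setting this equal to 0.591 bar^-1 and taking the physical root (0 < X < 1) gives X = 0.549.
Then n_D = 1.1, n_T = 4.44, so y_D = 0.247.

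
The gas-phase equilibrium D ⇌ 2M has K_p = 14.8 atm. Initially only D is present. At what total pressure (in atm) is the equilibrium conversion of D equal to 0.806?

Let X = conversion of D (basis 1 mol D); extent of reaction ξ = X.
At extent ξ: n_D = 1 − X; n_M = 2X.
n_T = Σnᵢ = 1 + X.
K_p = p_M^2 / (p_D) with p_i = (n_i/n_T)·P.
At X = 0.806: the mole-fraction product g(X) = Π y_i^ν_i = 7.417. Since K_p = g(X)·P^{1}, P = (K_p/g)^(1/1) = (14.8/7.417)^(1/1) = 2 atm.

P = 2 atm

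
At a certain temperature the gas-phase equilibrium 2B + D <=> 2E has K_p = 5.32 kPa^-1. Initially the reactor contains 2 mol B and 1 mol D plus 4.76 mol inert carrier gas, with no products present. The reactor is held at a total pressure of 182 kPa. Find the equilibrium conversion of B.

Let X = conversion of B (basis 2 mol B); extent of reaction ξ = X.
Moles: n_B = 2 − 2X; n_D = 1 − X; n_E = 2X; n_I = 4.76 (inert).
Summing: n_T = 7.76 − X.
Mole fractions y_i = n_i/n_T; K_p = p_E^2 / (p_B^2 p_D) with p_i = y_i·P.
This yields a degree-3 equation in X; solving on (0,1), X = 0.830.

X = 0.830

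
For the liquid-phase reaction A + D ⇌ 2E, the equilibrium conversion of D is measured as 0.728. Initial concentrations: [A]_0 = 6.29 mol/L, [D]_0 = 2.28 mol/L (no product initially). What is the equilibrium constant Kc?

Let X = conversion of D.
Concentrations: [A] = 6.29 − 2.28X; [D] = 2.28 − 2.28X; [E] = 4.56X.
At X = 0.728: [A] = 4.63, [D] = 0.62, [E] = 3.32.
Kc = [E]^2 / ([A] [D]) = 3.84.

Kc = 3.84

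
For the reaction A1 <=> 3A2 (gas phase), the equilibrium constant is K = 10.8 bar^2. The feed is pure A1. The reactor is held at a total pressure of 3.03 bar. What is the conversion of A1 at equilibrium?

X = 0.442

Basis: 1 mol A1 initially; let X = conversion of A1. Extent ξ = X.
Mole table: n_A1 = 1 − X; n_A2 = 3X.
n_T = Σnᵢ = 1 + 2X.
With p_i = (n_i/n_T)P, K = p_A2^3 / (p_A1).
Substituting and setting equal to 10.8 bar^2 gives a polynomial in X; the root in (0,1) is X = 0.442.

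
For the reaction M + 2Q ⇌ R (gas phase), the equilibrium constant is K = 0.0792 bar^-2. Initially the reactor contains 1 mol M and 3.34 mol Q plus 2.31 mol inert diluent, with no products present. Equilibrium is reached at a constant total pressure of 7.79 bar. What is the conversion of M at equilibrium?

Take 1 mol M as basis and let X be its fractional conversion, so ξ = X.
Species balance: n_M = 1 − X; n_Q = 3.34 − 2X; n_R = X; n_I = 2.31 (inert).
n_T = Σnᵢ = 6.65 − 2X.
y_i = n_i/n_T, p_i = y_i·P. K = p_R / (p_M p_Q^2).
Setting this equal to 0.0792 bar^-2 and taking the physical root (0 < X < 1) gives X = 0.461.

X = 0.461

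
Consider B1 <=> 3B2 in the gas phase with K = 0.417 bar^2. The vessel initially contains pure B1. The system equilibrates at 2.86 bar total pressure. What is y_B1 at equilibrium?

y_B1 = 0.675

Let X = conversion of B1 (basis 1 mol B1); extent of reaction ξ = X.
At extent ξ: n_B1 = 1 − X; n_B2 = 3X.
Summing: n_T = 1 + 2X.
y_i = n_i/n_T, p_i = y_i·P. K = p_B2^3 / (p_B1).
This yields a degree-3 equation in X; solving on (0,1), X = 0.138.
Then n_B1 = 0.862, n_T = 1.28, so y_B1 = 0.675.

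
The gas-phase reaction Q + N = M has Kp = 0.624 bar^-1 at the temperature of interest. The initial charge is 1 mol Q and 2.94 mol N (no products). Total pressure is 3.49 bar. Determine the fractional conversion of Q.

Let X = conversion of Q (basis 1 mol Q); extent of reaction ξ = X.
Mole table: n_Q = 1 − X; n_N = 2.94 − X; n_M = X.
n_T = Σnᵢ = 3.94 − X.
Mole fractions y_i = n_i/n_T; Kp = p_M / (p_Q p_N) with p_i = y_i·P.
Substituting and setting equal to 0.624 bar^-1 gives a polynomial in X; the root in (0,1) is X = 0.604.

X = 0.604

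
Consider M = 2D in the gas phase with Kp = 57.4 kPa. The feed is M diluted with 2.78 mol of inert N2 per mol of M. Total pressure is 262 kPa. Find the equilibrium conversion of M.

Let X = conversion of M (basis 1 mol M); extent of reaction ξ = X.
Species balance: n_M = 1 − X; n_D = 2X; n_I = 2.78 (inert).
n_T = Σnᵢ = 3.78 + X.
Mole fractions y_i = n_i/n_T; Kp = p_D^2 / (p_M) with p_i = y_i·P.
Equating to 57.4 kPa and solving on 0 < X < 1: X = 0.377.

X = 0.377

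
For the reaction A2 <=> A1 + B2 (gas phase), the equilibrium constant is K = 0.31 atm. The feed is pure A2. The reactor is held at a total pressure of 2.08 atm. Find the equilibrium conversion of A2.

Take 1 mol A2 as basis and let X be its fractional conversion, so ξ = X.
Moles: n_A2 = 1 − X; n_A1 = X; n_B2 = X.
Total moles n_T = 1 + X.
With p_i = (n_i/n_T)P, K = p_A1 p_B2 / (p_A2).
Setting this equal to 0.31 atm and taking the physical root (0 < X < 1) gives X = 0.360.

X = 0.360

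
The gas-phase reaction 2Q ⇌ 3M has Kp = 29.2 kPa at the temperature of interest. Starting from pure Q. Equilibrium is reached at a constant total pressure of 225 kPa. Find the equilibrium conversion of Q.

X = 0.283

Basis: 1 mol Q initially; let X = conversion of Q. Extent ξ = 0.5X.
Species balance: n_Q = 1 − X; n_M = 1.5X.
Total moles n_T = 1 + 0.5X.
With p_i = (n_i/n_T)P, Kp = p_M^3 / (p_Q^2).
Substituting and setting equal to 29.2 kPa gives a polynomial in X; the root in (0,1) is X = 0.283.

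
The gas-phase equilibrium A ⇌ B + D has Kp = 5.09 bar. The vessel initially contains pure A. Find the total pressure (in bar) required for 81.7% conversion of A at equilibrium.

P = 2.54 bar

Take 1 mol A as basis and let X be its fractional conversion, so ξ = X.
Species balance: n_A = 1 − X; n_B = X; n_D = X.
Summing: n_T = 1 + X.
Kp = p_B p_D / (p_A) with p_i = (n_i/n_T)·P.
At X = 0.817: the mole-fraction product g(X) = Π y_i^ν_i = 2.007. Since Kp = g(X)·P^{1}, P = (Kp/g)^(1/1) = (5.09/2.007)^(1/1) = 2.54 bar.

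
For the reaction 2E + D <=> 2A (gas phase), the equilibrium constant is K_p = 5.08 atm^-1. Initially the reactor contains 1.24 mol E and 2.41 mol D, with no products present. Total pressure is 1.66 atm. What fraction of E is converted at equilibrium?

X = 0.695

Basis: 1.24 mol E initially; let X = conversion of E. Extent ξ = 0.62X.
At extent ξ: n_E = 1.24 − 1.24X; n_D = 2.41 − 0.62X; n_A = 1.24X.
n_T = Σnᵢ = 3.65 − 0.62X.
y_i = n_i/n_T, p_i = y_i·P. K_p = p_A^2 / (p_E^2 p_D).
Setting this equal to 5.08 atm^-1 and taking the physical root (0 < X < 1) gives X = 0.695.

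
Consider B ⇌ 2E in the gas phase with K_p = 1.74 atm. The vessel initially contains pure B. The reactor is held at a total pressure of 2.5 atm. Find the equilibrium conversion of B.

X = 0.385

Let X = conversion of B (basis 1 mol B); extent of reaction ξ = X.
At extent ξ: n_B = 1 − X; n_E = 2X.
Total moles n_T = 1 + X.
With p_i = (n_i/n_T)P, K_p = p_E^2 / (p_B).
Substituting and setting equal to 1.74 atm gives a polynomial in X; the root in (0,1) is X = 0.385.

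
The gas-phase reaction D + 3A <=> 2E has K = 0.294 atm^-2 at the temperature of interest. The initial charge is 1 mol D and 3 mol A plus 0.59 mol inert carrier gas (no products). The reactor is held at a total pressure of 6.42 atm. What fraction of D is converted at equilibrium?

Take 1 mol D as basis and let X be its fractional conversion, so ξ = X.
Mole table: n_D = 1 − X; n_A = 3 − 3X; n_E = 2X; n_I = 0.59 (inert).
Summing: n_T = 4.59 − 2X.
y_i = n_i/n_T, p_i = y_i·P. K = p_E^2 / (p_D p_A^3).
Setting this equal to 0.294 atm^-2 and taking the physical root (0 < X < 1) gives X = 0.542.

X = 0.542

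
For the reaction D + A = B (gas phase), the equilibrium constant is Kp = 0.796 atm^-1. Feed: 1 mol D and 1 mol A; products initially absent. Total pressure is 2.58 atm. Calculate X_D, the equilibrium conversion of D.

X = 0.428

Basis: 1 mol D initially; let X = conversion of D. Extent ξ = X.
At extent ξ: n_D = 1 − X; n_A = 1 − X; n_B = X.
Summing: n_T = 2 − X.
With p_i = (n_i/n_T)P, Kp = p_B / (p_D p_A).
This yields a degree-2 equation in X; solving on (0,1), X = 0.428.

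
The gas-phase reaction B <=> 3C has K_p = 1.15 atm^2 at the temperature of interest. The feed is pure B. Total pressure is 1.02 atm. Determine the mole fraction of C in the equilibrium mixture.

y_C = 0.696

Take 1 mol B as basis and let X be its fractional conversion, so ξ = X.
At extent ξ: n_B = 1 − X; n_C = 3X.
Total moles n_T = 1 + 2X.
y_i = n_i/n_T, p_i = y_i·P. K_p = p_C^3 / (p_B).
Setting this equal to 1.15 atm^2 and taking the physical root (0 < X < 1) gives X = 0.432.
Then n_C = 1.3, n_T = 1.86, so y_C = 0.696.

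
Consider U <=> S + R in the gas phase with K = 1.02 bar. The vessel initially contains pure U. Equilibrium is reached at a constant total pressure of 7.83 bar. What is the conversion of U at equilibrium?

Let X = conversion of U (basis 1 mol U); extent of reaction ξ = X.
Moles: n_U = 1 − X; n_S = X; n_R = X.
n_T = Σnᵢ = 1 + X.
With p_i = (n_i/n_T)P, K = p_S p_R / (p_U).
Equating to 1.02 bar and solving on 0 < X < 1: X = 0.339.

X = 0.339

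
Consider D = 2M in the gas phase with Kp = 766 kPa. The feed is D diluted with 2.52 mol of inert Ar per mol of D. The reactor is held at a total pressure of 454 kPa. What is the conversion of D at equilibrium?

X = 0.714

Let X = conversion of D (basis 1 mol D); extent of reaction ξ = X.
At extent ξ: n_D = 1 − X; n_M = 2X; n_I = 2.52 (inert).
n_T = Σnᵢ = 3.52 + X.
With p_i = (n_i/n_T)P, Kp = p_M^2 / (p_D).
Setting this equal to 766 kPa and taking the physical root (0 < X < 1) gives X = 0.714.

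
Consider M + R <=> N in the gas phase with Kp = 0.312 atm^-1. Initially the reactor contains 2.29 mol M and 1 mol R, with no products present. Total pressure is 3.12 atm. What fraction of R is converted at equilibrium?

X = 0.389

Take 1 mol R as basis and let X be its fractional conversion, so ξ = X.
Species balance: n_M = 2.29 − X; n_R = 1 − X; n_N = X.
Total moles n_T = 3.29 − X.
Mole fractions y_i = n_i/n_T; Kp = p_N / (p_M p_R) with p_i = y_i·P.
This yields a degree-2 equation in X; solving on (0,1), X = 0.389.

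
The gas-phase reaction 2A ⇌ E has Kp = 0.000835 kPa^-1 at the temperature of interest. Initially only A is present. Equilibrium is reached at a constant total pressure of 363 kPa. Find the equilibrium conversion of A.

Basis: 1 mol A initially; let X = conversion of A. Extent ξ = 0.5X.
At extent ξ: n_A = 1 − X; n_E = 0.5X.
Summing: n_T = 1 − 0.5X.
With p_i = (n_i/n_T)P, Kp = p_E / (p_A^2).
This yields a degree-2 equation in X; solving on (0,1), X = 0.328.

X = 0.328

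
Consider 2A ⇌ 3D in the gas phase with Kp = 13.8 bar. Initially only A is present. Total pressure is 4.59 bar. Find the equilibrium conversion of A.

Let X = conversion of A (basis 1 mol A); extent of reaction ξ = 0.5X.
Mole table: n_A = 1 − X; n_D = 1.5X.
Summing: n_T = 1 + 0.5X.
y_i = n_i/n_T, p_i = y_i·P. Kp = p_D^3 / (p_A^2).
Setting this equal to 13.8 bar and taking the physical root (0 < X < 1) gives X = 0.584.

X = 0.584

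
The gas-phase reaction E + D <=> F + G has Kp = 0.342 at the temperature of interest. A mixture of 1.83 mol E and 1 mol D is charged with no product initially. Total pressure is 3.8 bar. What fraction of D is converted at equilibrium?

X = 0.486

Take 1 mol D as basis and let X be its fractional conversion, so ξ = X.
Species balance: n_E = 1.83 − X; n_D = 1 − X; n_F = X; n_G = X.
Since Δν = 0, n_T = 2.83 throughout.
Mole fractions y_i = n_i/n_T; Kp = p_F p_G / (p_E p_D) with p_i = y_i·P.
This yields a degree-2 equation in X; solving on (0,1), X = 0.486.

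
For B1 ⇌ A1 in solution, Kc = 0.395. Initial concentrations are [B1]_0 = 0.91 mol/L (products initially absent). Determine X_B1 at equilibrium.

X = 0.283

Let X = conversion of B1; extent ξ = 0.91·X mol/L.
Concentrations: [B1] = 0.91 − 0.91X; [A1] = 0.91X.
Kc = [A1] / ([B1]).
Equating to 0.395: the physical root is X = 0.283.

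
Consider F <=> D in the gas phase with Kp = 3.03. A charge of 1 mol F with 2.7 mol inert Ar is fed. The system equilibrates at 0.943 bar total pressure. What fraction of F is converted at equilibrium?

X = 0.752

Take 1 mol F as basis and let X be its fractional conversion, so ξ = X.
Mole table: n_F = 1 − X; n_D = X; n_I = 2.7 (inert).
Since Δν = 0, n_T = 3.7 throughout.
Mole fractions y_i = n_i/n_T; Kp = p_D / (p_F) with p_i = y_i·P.
This yields a degree-1 equation in X; solving on (0,1), X = 0.752.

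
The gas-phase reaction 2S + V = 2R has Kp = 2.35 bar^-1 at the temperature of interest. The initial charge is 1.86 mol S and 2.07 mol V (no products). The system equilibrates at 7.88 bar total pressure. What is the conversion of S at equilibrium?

Take 1.86 mol S as basis and let X be its fractional conversion, so ξ = 0.93X.
At extent ξ: n_S = 1.86 − 1.86X; n_V = 2.07 − 0.93X; n_R = 1.86X.
Total moles n_T = 3.93 − 0.93X.
With p_i = (n_i/n_T)P, Kp = p_R^2 / (p_S^2 p_V).
Equating to 2.35 bar^-1 and solving on 0 < X < 1: X = 0.738.

X = 0.738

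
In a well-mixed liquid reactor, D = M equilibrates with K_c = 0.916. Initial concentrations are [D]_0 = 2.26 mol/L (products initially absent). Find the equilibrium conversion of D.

Let X = conversion of D; extent ξ = 2.26·X mol/L.
Concentrations: [D] = 2.26 − 2.26X; [M] = 2.26X.
K_c = [M] / ([D]).
Equating to 0.916: the physical root is X = 0.478.

X = 0.478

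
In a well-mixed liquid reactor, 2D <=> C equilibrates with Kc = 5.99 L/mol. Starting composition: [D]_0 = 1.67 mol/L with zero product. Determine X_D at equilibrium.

Let X = conversion of D; extent ξ = 1.67X/2 mol/L.
Concentrations: [D] = 1.67 − 1.67X; [C] = 0.835X.
Kc = [C] / ([D]^2).
Solving Kc = 5.99 for X ∈ (0,1): X = 0.800.

X = 0.800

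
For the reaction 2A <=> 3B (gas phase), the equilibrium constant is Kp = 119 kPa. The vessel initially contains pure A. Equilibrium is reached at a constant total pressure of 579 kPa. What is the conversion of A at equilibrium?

X = 0.320

Let X = conversion of A (basis 1 mol A); extent of reaction ξ = 0.5X.
Moles: n_A = 1 − X; n_B = 1.5X.
Total moles n_T = 1 + 0.5X.
Mole fractions y_i = n_i/n_T; Kp = p_B^3 / (p_A^2) with p_i = y_i·P.
Substituting and setting equal to 119 kPa gives a polynomial in X; the root in (0,1) is X = 0.320.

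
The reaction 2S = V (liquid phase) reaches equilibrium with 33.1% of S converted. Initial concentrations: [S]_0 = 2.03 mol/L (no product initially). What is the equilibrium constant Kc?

Let X = conversion of S.
Concentrations: [S] = 2.03 − 2.03X; [V] = 1.01X.
At X = 0.331: [S] = 1.36, [V] = 0.336.
Kc = [V] / ([S]^2) = 0.182 L/mol.

Kc = 0.182 L/mol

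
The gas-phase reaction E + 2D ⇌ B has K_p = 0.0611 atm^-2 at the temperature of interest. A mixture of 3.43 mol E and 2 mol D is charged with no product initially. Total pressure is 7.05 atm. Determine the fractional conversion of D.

X = 0.482

Let X = conversion of D (basis 2 mol D); extent of reaction ξ = X.
Mole table: n_E = 3.43 − X; n_D = 2 − 2X; n_B = X.
n_T = Σnᵢ = 5.43 − 2X.
Mole fractions y_i = n_i/n_T; K_p = p_B / (p_E p_D^2) with p_i = y_i·P.
Substituting and setting equal to 0.0611 atm^-2 gives a polynomial in X; the root in (0,1) is X = 0.482.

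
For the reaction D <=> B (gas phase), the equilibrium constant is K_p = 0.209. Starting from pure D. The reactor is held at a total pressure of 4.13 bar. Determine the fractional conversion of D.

X = 0.173

Let X = conversion of D (basis 1 mol D); extent of reaction ξ = X.
Species balance: n_D = 1 − X; n_B = X.
Since Δν = 0, n_T = 1 throughout.
With p_i = (n_i/n_T)P, K_p = p_B / (p_D).
Substituting and setting equal to 0.209 gives a polynomial in X; the root in (0,1) is X = 0.173.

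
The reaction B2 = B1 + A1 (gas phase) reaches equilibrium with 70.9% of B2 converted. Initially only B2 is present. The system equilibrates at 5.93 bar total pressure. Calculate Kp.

Kp = 5.99 bar

Take 1 mol B2 as basis and let X be its fractional conversion, so ξ = X.
Moles: n_B2 = 1 − X; n_B1 = X; n_A1 = X.
n_T = Σnᵢ = 1 + X.
At X = 0.709: n_B2 = 0.291, n_B1 = 0.709, n_A1 = 0.709, n_T = 1.71.
p_i = (n_i/n_T)·P. Kp = p_B1 p_A1 / (p_B2) = 5.99 bar.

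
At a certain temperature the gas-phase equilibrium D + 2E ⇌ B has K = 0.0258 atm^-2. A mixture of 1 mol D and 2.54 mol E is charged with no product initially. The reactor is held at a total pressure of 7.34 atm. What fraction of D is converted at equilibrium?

X = 0.366

Take 1 mol D as basis and let X be its fractional conversion, so ξ = X.
Species balance: n_D = 1 − X; n_E = 2.54 − 2X; n_B = X.
n_T = Σnᵢ = 3.54 − 2X.
With p_i = (n_i/n_T)P, K = p_B / (p_D p_E^2).
Equating to 0.0258 atm^-2 and solving on 0 < X < 1: X = 0.366.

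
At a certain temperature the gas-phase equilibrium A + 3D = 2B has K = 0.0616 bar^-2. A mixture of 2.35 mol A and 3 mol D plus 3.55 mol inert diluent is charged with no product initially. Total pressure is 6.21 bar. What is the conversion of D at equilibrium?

Take 3 mol D as basis and let X be its fractional conversion, so ξ = X.
Species balance: n_A = 2.35 − X; n_D = 3 − 3X; n_B = 2X; n_I = 3.55 (inert).
Summing: n_T = 8.9 − 2X.
With p_i = (n_i/n_T)P, K = p_B^2 / (p_A p_D^3).
This yields a degree-4 equation in X; solving on (0,1), X = 0.356.

X = 0.356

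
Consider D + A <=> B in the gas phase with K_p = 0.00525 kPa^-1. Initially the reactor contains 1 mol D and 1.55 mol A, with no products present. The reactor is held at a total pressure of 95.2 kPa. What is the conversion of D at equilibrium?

Take 1 mol D as basis and let X be its fractional conversion, so ξ = X.
Mole table: n_D = 1 − X; n_A = 1.55 − X; n_B = X.
Total moles n_T = 2.55 − X.
With p_i = (n_i/n_T)P, K_p = p_B / (p_D p_A).
Equating to 0.00525 kPa^-1 and solving on 0 < X < 1: X = 0.222.

X = 0.222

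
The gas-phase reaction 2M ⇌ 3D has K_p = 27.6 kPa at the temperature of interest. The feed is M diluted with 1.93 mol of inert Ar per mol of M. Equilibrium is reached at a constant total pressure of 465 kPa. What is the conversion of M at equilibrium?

Let X = conversion of M (basis 1 mol M); extent of reaction ξ = 0.5X.
Species balance: n_M = 1 − X; n_D = 1.5X; n_I = 1.93 (inert).
Total moles n_T = 2.93 + 0.5X.
With p_i = (n_i/n_T)P, K_p = p_D^3 / (p_M^2).
This yields a degree-3 equation in X; solving on (0,1), X = 0.299.

X = 0.299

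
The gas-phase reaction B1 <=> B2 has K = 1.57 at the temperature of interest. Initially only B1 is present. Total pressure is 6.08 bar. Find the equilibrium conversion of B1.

X = 0.611

Basis: 1 mol B1 initially; let X = conversion of B1. Extent ξ = X.
At extent ξ: n_B1 = 1 − X; n_B2 = X.
Total moles n_T = 1 (Δν = 0, constant).
y_i = n_i/n_T, p_i = y_i·P. K = p_B2 / (p_B1).
Equating to 1.57 and solving on 0 < X < 1: X = 0.611.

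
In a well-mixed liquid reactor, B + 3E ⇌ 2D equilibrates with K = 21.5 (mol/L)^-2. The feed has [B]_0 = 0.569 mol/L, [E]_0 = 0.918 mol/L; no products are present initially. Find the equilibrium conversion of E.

X = 0.690

Let X = conversion of E; extent ξ = 0.918X/3 mol/L.
Concentrations: [B] = 0.569 − 0.306X; [E] = 0.918 − 0.918X; [D] = 0.612X.
K = [D]^2 / ([B] [E]^3).
Equating to 21.5 (mol/L)^-2: the physical root is X = 0.690.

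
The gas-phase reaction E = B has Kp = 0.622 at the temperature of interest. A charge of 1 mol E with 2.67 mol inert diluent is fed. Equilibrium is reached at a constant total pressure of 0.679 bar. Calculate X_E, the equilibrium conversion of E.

X = 0.383

Let X = conversion of E (basis 1 mol E); extent of reaction ξ = X.
Mole table: n_E = 1 − X; n_B = X; n_I = 2.67 (inert).
Total moles n_T = 3.67 (Δν = 0, constant).
y_i = n_i/n_T, p_i = y_i·P. Kp = p_B / (p_E).
Equating to 0.622 and solving on 0 < X < 1: X = 0.383.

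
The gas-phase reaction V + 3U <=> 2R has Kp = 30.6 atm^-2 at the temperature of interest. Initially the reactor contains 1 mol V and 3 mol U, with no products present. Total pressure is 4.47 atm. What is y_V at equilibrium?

y_V = 0.074

Take 1 mol V as basis and let X be its fractional conversion, so ξ = X.
Mole table: n_V = 1 − X; n_U = 3 − 3X; n_R = 2X.
n_T = Σnᵢ = 4 − 2X.
Mole fractions y_i = n_i/n_T; Kp = p_R^2 / (p_V p_U^3) with p_i = y_i·P.
Setting this equal to 30.6 atm^-2 and taking the physical root (0 < X < 1) gives X = 0.826.
Then n_V = 0.174, n_T = 2.35, so y_V = 0.074.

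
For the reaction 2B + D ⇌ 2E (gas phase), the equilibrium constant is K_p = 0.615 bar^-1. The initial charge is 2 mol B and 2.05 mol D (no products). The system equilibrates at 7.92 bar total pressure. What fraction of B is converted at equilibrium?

Take 2 mol B as basis and let X be its fractional conversion, so ξ = X.
Species balance: n_B = 2 − 2X; n_D = 2.05 − X; n_E = 2X.
n_T = Σnᵢ = 4.05 − X.
y_i = n_i/n_T, p_i = y_i·P. K_p = p_E^2 / (p_B^2 p_D).
Setting this equal to 0.615 bar^-1 and taking the physical root (0 < X < 1) gives X = 0.589.

X = 0.589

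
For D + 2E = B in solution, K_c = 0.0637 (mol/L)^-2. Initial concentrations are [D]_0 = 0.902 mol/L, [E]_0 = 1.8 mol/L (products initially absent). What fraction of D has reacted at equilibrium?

Let X = conversion of D; extent ξ = 0.902·X mol/L.
Concentrations: [D] = 0.902 − 0.902X; [E] = 1.8 − 1.8X; [B] = 0.902X.
K_c = [B] / ([D] [E]^2).
Setting equal to 0.0637 and solving for X on (0,1) gives X = 0.134.

X = 0.134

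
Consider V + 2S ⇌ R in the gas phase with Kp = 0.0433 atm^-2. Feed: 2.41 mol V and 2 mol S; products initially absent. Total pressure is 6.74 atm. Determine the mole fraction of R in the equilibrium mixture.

y_R = 0.117

Let X = conversion of S (basis 2 mol S); extent of reaction ξ = X.
Mole table: n_V = 2.41 − X; n_S = 2 − 2X; n_R = X.
Total moles n_T = 4.41 − 2X.
With p_i = (n_i/n_T)P, Kp = p_R / (p_V p_S^2).
Setting this equal to 0.0433 atm^-2 and taking the physical root (0 < X < 1) gives X = 0.417.
Then n_R = 0.417, n_T = 3.58, so y_R = 0.117.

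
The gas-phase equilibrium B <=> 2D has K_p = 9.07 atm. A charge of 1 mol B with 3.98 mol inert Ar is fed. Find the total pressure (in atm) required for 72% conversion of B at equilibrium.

P = 6.98 atm

Basis: 1 mol B initially; let X = conversion of B. Extent ξ = X.
Moles: n_B = 1 − X; n_D = 2X; n_I = 3.98 (inert).
Summing: n_T = 4.98 + X.
K_p = p_D^2 / (p_B) with p_i = (n_i/n_T)·P.
At X = 0.72: the mole-fraction product g(X) = Π y_i^ν_i = 1.299. Since K_p = g(X)·P^{1}, P = (K_p/g)^(1/1) = (9.07/1.299)^(1/1) = 6.98 atm.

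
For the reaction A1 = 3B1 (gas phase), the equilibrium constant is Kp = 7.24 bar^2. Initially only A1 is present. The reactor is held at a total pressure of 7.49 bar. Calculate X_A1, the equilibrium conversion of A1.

Take 1 mol A1 as basis and let X be its fractional conversion, so ξ = X.
Mole table: n_A1 = 1 − X; n_B1 = 3X.
Total moles n_T = 1 + 2X.
y_i = n_i/n_T, p_i = y_i·P. Kp = p_B1^3 / (p_A1).
This yields a degree-3 equation in X; solving on (0,1), X = 0.195.

X = 0.195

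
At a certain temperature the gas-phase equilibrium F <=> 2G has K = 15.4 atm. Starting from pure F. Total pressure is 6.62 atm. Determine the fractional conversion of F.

Basis: 1 mol F initially; let X = conversion of F. Extent ξ = X.
Moles: n_F = 1 − X; n_G = 2X.
n_T = Σnᵢ = 1 + X.
y_i = n_i/n_T, p_i = y_i·P. K = p_G^2 / (p_F).
This yields a degree-2 equation in X; solving on (0,1), X = 0.606.

X = 0.606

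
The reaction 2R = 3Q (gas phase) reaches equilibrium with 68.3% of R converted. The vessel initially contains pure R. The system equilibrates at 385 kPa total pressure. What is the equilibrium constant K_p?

K_p = 3.07e+03 kPa

Basis: 1 mol R initially; let X = conversion of R. Extent ξ = 0.5X.
Mole table: n_R = 1 − X; n_Q = 1.5X.
n_T = Σnᵢ = 1 + 0.5X.
At X = 0.683: n_R = 0.317, n_Q = 1.02, n_T = 1.34.
p_i = (n_i/n_T)·P. K_p = p_Q^3 / (p_R^2) = 3.07e+03 kPa.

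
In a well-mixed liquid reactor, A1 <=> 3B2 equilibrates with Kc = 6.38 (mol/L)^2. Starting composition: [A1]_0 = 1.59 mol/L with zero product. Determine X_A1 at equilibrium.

X = 0.386

Let X = conversion of A1; extent ξ = 1.59·X mol/L.
Concentrations: [A1] = 1.59 − 1.59X; [B2] = 4.77X.
Kc = [B2]^3 / ([A1]).
Solving Kc = 6.38 for X ∈ (0,1): X = 0.386.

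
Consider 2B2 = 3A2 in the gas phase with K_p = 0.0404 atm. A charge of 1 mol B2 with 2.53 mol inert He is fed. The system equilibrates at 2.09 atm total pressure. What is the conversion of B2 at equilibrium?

X = 0.231

Let X = conversion of B2 (basis 1 mol B2); extent of reaction ξ = 0.5X.
At extent ξ: n_B2 = 1 − X; n_A2 = 1.5X; n_I = 2.53 (inert).
n_T = Σnᵢ = 3.53 + 0.5X.
y_i = n_i/n_T, p_i = y_i·P. K_p = p_A2^3 / (p_B2^2).
Substituting and setting equal to 0.0404 atm gives a polynomial in X; the root in (0,1) is X = 0.231.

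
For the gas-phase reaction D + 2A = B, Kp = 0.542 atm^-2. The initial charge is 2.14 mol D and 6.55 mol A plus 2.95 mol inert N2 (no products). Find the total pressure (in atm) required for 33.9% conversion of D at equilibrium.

P = 1.94 atm

Let X = conversion of D (basis 2.14 mol D); extent of reaction ξ = 2.14X.
Moles: n_D = 2.14 − 2.14X; n_A = 6.55 − 4.28X; n_B = 2.14X; n_I = 2.95 (inert).
Total moles n_T = 11.6 − 4.28X.
Kp = p_B / (p_D p_A^2) with p_i = (n_i/n_T)·P.
At X = 0.339: the mole-fraction product g(X) = Π y_i^ν_i = 2.048. Since Kp = g(X)·P^{-2}, P = (g/Kp)^(1/2) = (2.048/0.542)^(1/2) = 1.94 atm.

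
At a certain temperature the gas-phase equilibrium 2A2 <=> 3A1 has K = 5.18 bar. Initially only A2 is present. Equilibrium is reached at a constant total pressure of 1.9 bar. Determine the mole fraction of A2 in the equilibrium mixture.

y_A2 = 0.331

Take 1 mol A2 as basis and let X be its fractional conversion, so ξ = 0.5X.
Mole table: n_A2 = 1 − X; n_A1 = 1.5X.
n_T = Σnᵢ = 1 + 0.5X.
Mole fractions y_i = n_i/n_T; K = p_A1^3 / (p_A2^2) with p_i = y_i·P.
Equating to 5.18 bar and solving on 0 < X < 1: X = 0.574.
Then n_A2 = 0.426, n_T = 1.29, so y_A2 = 0.331.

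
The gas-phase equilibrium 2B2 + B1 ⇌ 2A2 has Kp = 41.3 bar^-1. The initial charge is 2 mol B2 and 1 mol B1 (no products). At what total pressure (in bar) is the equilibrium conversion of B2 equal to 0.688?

P = 0.872 bar

Basis: 2 mol B2 initially; let X = conversion of B2. Extent ξ = X.
Mole table: n_B2 = 2 − 2X; n_B1 = 1 − X; n_A2 = 2X.
n_T = Σnᵢ = 3 − X.
Kp = p_A2^2 / (p_B2^2 p_B1) with p_i = (n_i/n_T)·P.
At X = 0.688: the mole-fraction product g(X) = Π y_i^ν_i = 36.03. Since Kp = g(X)·P^{-1}, P = (g/Kp)^(1/1) = (36.03/41.3)^(1/1) = 0.872 bar.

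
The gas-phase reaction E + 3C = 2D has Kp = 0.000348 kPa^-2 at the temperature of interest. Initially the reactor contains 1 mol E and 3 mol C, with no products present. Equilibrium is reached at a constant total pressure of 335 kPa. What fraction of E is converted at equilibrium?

Let X = conversion of E (basis 1 mol E); extent of reaction ξ = X.
Moles: n_E = 1 − X; n_C = 3 − 3X; n_D = 2X.
Summing: n_T = 4 − 2X.
Mole fractions y_i = n_i/n_T; Kp = p_D^2 / (p_E p_C^3) with p_i = y_i·P.
Equating to 0.000348 kPa^-2 and solving on 0 < X < 1: X = 0.669.

X = 0.669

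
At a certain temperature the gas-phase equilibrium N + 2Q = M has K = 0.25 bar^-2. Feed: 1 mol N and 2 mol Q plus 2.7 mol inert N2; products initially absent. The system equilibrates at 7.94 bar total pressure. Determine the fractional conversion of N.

Take 1 mol N as basis and let X be its fractional conversion, so ξ = X.
Moles: n_N = 1 − X; n_Q = 2 − 2X; n_M = X; n_I = 2.7 (inert).
Total moles n_T = 5.7 − 2X.
Mole fractions y_i = n_i/n_T; K = p_M / (p_N p_Q^2) with p_i = y_i·P.
This yields a degree-3 equation in X; solving on (0,1), X = 0.452.

X = 0.452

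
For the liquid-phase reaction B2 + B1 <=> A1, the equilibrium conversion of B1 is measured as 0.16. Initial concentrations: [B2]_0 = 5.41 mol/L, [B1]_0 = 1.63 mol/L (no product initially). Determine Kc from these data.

Let X = conversion of B1.
Concentrations: [B2] = 5.41 − 1.63X; [B1] = 1.63 − 1.63X; [A1] = 1.63X.
At X = 0.16: [B2] = 5.15, [B1] = 1.37, [A1] = 0.261.
Kc = [A1] / ([B2] [B1]) = 0.037 L/mol.

Kc = 0.037 L/mol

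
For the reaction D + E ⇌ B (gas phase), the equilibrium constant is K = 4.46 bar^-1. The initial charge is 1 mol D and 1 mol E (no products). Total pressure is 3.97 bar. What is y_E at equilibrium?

y_E = 0.188

Let X = conversion of D (basis 1 mol D); extent of reaction ξ = X.
At extent ξ: n_D = 1 − X; n_E = 1 − X; n_B = X.
Total moles n_T = 2 − X.
With p_i = (n_i/n_T)P, K = p_B / (p_D p_E).
Setting this equal to 4.46 bar^-1 and taking the physical root (0 < X < 1) gives X = 0.769.
Then n_E = 0.231, n_T = 1.23, so y_E = 0.188.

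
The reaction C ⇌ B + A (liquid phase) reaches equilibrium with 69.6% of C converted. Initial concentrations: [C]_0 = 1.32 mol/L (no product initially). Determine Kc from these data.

Let X = conversion of C.
Concentrations: [C] = 1.32 − 1.32X; [B] = 1.32X; [A] = 1.32X.
At X = 0.696: [C] = 0.401, [B] = 0.919, [A] = 0.919.
Kc = [B] [A] / ([C]) = 2.1 mol/L.

Kc = 2.1 mol/L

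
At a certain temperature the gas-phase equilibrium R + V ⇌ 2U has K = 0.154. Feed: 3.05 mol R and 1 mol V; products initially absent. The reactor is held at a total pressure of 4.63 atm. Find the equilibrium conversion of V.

Let X = conversion of V (basis 1 mol V); extent of reaction ξ = X.
Moles: n_R = 3.05 − X; n_V = 1 − X; n_U = 2X.
Since Δν = 0, n_T = 4.05 throughout.
Mole fractions y_i = n_i/n_T; K = p_U^2 / (p_R p_V) with p_i = y_i·P.
Setting this equal to 0.154 and taking the physical root (0 < X < 1) gives X = 0.278.

X = 0.278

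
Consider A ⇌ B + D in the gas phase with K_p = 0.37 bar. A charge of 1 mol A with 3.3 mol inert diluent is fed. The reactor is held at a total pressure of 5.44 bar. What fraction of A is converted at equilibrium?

X = 0.429

Basis: 1 mol A initially; let X = conversion of A. Extent ξ = X.
Mole table: n_A = 1 − X; n_B = X; n_D = X; n_I = 3.3 (inert).
n_T = Σnᵢ = 4.3 + X.
y_i = n_i/n_T, p_i = y_i·P. K_p = p_B p_D / (p_A).
Substituting and setting equal to 0.37 bar gives a polynomial in X; the root in (0,1) is X = 0.429.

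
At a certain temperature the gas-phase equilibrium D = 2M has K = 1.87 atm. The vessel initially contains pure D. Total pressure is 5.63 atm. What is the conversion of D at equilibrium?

Take 1 mol D as basis and let X be its fractional conversion, so ξ = X.
Mole table: n_D = 1 − X; n_M = 2X.
Total moles n_T = 1 + X.
Mole fractions y_i = n_i/n_T; K = p_M^2 / (p_D) with p_i = y_i·P.
Setting this equal to 1.87 atm and taking the physical root (0 < X < 1) gives X = 0.277.

X = 0.277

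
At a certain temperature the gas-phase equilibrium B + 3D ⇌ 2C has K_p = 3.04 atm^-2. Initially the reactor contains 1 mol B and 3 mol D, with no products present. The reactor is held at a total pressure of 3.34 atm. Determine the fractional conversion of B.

Basis: 1 mol B initially; let X = conversion of B. Extent ξ = X.
At extent ξ: n_B = 1 − X; n_D = 3 − 3X; n_C = 2X.
Summing: n_T = 4 − 2X.
Mole fractions y_i = n_i/n_T; K_p = p_C^2 / (p_B p_D^3) with p_i = y_i·P.
Substituting and setting equal to 3.04 atm^-2 gives a polynomial in X; the root in (0,1) is X = 0.658.

X = 0.658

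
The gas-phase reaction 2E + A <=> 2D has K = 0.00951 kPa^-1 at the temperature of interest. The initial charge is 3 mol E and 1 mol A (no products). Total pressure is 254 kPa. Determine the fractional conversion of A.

X = 0.542

Take 1 mol A as basis and let X be its fractional conversion, so ξ = X.
Moles: n_E = 3 − 2X; n_A = 1 − X; n_D = 2X.
Summing: n_T = 4 − X.
Mole fractions y_i = n_i/n_T; K = p_D^2 / (p_E^2 p_A) with p_i = y_i·P.
This yields a degree-3 equation in X; solving on (0,1), X = 0.542.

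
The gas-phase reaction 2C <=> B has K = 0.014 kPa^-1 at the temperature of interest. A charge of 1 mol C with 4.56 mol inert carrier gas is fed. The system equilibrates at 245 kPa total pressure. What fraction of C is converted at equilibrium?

Basis: 1 mol C initially; let X = conversion of C. Extent ξ = 0.5X.
At extent ξ: n_C = 1 − X; n_B = 0.5X; n_I = 4.56 (inert).
Total moles n_T = 5.56 − 0.5X.
With p_i = (n_i/n_T)P, K = p_B / (p_C^2).
Setting this equal to 0.014 kPa^-1 and taking the physical root (0 < X < 1) gives X = 0.425.

X = 0.425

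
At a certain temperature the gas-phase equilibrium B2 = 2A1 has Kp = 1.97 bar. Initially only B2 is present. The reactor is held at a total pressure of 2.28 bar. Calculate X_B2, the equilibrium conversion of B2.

X = 0.421

Let X = conversion of B2 (basis 1 mol B2); extent of reaction ξ = X.
Mole table: n_B2 = 1 − X; n_A1 = 2X.
n_T = Σnᵢ = 1 + X.
Mole fractions y_i = n_i/n_T; Kp = p_A1^2 / (p_B2) with p_i = y_i·P.
Setting this equal to 1.97 bar and taking the physical root (0 < X < 1) gives X = 0.421.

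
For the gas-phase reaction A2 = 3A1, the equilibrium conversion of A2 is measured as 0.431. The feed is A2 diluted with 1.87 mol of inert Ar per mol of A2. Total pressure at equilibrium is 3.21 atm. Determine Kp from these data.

Kp = 2.81 atm^2

Let X = conversion of A2 (basis 1 mol A2); extent of reaction ξ = X.
Mole table: n_A2 = 1 − X; n_A1 = 3X; n_I = 1.87 (inert).
Summing: n_T = 2.87 + 2X.
At X = 0.431: n_A2 = 0.569, n_A1 = 1.29, n_T = 3.73.
p_i = (n_i/n_T)·P. Kp = p_A1^3 / (p_A2) = 2.81 atm^2.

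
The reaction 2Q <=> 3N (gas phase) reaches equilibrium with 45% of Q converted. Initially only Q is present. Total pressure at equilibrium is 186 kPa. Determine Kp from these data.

Kp = 154 kPa

Take 1 mol Q as basis and let X be its fractional conversion, so ξ = 0.5X.
Mole table: n_Q = 1 − X; n_N = 1.5X.
n_T = Σnᵢ = 1 + 0.5X.
At X = 0.45: n_Q = 0.55, n_N = 0.675, n_T = 1.23.
p_i = (n_i/n_T)·P. Kp = p_N^3 / (p_Q^2) = 154 kPa.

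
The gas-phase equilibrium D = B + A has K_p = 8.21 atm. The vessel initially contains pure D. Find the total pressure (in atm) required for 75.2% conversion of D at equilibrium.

Basis: 1 mol D initially; let X = conversion of D. Extent ξ = X.
At extent ξ: n_D = 1 − X; n_B = X; n_A = X.
Summing: n_T = 1 + X.
K_p = p_B p_A / (p_D) with p_i = (n_i/n_T)·P.
At X = 0.752: the mole-fraction product g(X) = Π y_i^ν_i = 1.302. Since K_p = g(X)·P^{1}, P = (K_p/g)^(1/1) = (8.21/1.302)^(1/1) = 6.31 atm.

P = 6.31 atm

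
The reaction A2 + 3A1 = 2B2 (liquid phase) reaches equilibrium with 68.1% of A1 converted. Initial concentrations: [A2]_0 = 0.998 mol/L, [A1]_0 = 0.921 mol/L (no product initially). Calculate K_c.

K_c = 8.74 (mol/L)^-2

Let X = conversion of A1.
Concentrations: [A2] = 0.998 − 0.307X; [A1] = 0.921 − 0.921X; [B2] = 0.614X.
At X = 0.681: [A2] = 0.789, [A1] = 0.294, [B2] = 0.418.
K_c = [B2]^2 / ([A2] [A1]^3) = 8.74 (mol/L)^-2.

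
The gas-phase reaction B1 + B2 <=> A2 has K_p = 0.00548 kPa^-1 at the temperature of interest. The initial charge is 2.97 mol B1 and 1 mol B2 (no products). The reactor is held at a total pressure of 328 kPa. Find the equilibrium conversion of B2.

Basis: 1 mol B2 initially; let X = conversion of B2. Extent ξ = X.
Species balance: n_B1 = 2.97 − X; n_B2 = 1 − X; n_A2 = X.
n_T = Σnᵢ = 3.97 − X.
Mole fractions y_i = n_i/n_T; K_p = p_A2 / (p_B1 p_B2) with p_i = y_i·P.
Equating to 0.00548 kPa^-1 and solving on 0 < X < 1: X = 0.560.

X = 0.560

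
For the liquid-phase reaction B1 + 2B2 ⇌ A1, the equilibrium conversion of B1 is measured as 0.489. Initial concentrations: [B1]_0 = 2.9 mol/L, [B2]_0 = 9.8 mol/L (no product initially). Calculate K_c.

K_c = 0.0197 (mol/L)^-2

Let X = conversion of B1.
Concentrations: [B1] = 2.9 − 2.9X; [B2] = 9.8 − 5.8X; [A1] = 2.9X.
At X = 0.489: [B1] = 1.48, [B2] = 6.96, [A1] = 1.42.
K_c = [A1] / ([B1] [B2]^2) = 0.0197 (mol/L)^-2.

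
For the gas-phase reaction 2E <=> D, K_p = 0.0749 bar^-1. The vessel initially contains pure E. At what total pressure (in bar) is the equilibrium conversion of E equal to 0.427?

Basis: 1 mol E initially; let X = conversion of E. Extent ξ = 0.5X.
At extent ξ: n_E = 1 − X; n_D = 0.5X.
Summing: n_T = 1 − 0.5X.
K_p = p_D / (p_E^2) with p_i = (n_i/n_T)·P.
At X = 0.427: the mole-fraction product g(X) = Π y_i^ν_i = 0.5114. Since K_p = g(X)·P^{-1}, P = (g/K_p)^(1/1) = (0.5114/0.0749)^(1/1) = 6.83 bar.

P = 6.83 bar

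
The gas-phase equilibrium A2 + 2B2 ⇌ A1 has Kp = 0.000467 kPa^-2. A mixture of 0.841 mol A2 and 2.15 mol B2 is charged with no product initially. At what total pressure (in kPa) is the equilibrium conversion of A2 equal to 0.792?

Basis: 0.841 mol A2 initially; let X = conversion of A2. Extent ξ = 0.841X.
At extent ξ: n_A2 = 0.841 − 0.841X; n_B2 = 2.15 − 1.68X; n_A1 = 0.841X.
Summing: n_T = 2.99 − 1.68X.
Kp = p_A1 / (p_A2 p_B2^2) with p_i = (n_i/n_T)·P.
At X = 0.792: the mole-fraction product g(X) = Π y_i^ν_i = 15.66. Since Kp = g(X)·P^{-2}, P = (g/Kp)^(1/2) = (15.66/0.000467)^(1/2) = 183 kPa.

P = 183 kPa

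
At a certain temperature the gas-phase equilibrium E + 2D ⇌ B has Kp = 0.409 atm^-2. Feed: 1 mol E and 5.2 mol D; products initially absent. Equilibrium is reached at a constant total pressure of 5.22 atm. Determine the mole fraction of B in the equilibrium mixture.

Take 1 mol E as basis and let X be its fractional conversion, so ξ = X.
Moles: n_E = 1 − X; n_D = 5.2 − 2X; n_B = X.
n_T = Σnᵢ = 6.2 − 2X.
With p_i = (n_i/n_T)P, Kp = p_B / (p_E p_D^2).
Equating to 0.409 atm^-2 and solving on 0 < X < 1: X = 0.870.
Then n_B = 0.87, n_T = 4.46, so y_B = 0.195.

y_B = 0.195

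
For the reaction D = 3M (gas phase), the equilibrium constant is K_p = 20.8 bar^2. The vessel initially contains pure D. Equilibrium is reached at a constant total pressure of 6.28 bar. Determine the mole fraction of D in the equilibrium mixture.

y_D = 0.403

Let X = conversion of D (basis 1 mol D); extent of reaction ξ = X.
Mole table: n_D = 1 − X; n_M = 3X.
Summing: n_T = 1 + 2X.
Mole fractions y_i = n_i/n_T; K_p = p_M^3 / (p_D) with p_i = y_i·P.
Setting this equal to 20.8 bar^2 and taking the physical root (0 < X < 1) gives X = 0.330.
Then n_D = 0.67, n_T = 1.66, so y_D = 0.403.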